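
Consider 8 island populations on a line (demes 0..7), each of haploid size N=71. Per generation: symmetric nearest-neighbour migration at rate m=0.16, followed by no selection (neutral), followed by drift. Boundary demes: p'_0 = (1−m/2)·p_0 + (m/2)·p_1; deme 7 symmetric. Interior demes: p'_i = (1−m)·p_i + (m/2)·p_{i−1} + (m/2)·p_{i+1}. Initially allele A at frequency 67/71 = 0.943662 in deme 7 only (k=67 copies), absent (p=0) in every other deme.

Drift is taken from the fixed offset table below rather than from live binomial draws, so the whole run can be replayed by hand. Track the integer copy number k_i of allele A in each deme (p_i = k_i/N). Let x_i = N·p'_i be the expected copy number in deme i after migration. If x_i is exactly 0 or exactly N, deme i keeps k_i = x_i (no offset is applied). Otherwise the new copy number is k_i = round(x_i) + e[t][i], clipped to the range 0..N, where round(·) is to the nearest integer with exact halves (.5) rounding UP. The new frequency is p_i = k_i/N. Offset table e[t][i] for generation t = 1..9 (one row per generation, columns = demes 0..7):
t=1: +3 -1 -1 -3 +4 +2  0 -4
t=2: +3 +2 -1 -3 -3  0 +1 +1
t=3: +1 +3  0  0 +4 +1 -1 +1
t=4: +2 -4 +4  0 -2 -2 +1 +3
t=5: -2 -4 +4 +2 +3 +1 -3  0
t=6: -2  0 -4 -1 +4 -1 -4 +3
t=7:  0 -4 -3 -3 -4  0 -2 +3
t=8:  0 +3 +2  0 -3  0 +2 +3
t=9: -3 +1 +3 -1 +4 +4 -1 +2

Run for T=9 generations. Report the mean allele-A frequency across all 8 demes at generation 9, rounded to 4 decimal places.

t=0: k=[0 0 0 0 0 0 0 67]
t=1: x=[0.0000 0.0000 0.0000 0.0000 0.0000 0.0000 5.3600 61.6400] k=[0 0 0 0 0 0 5 58]
t=2: x=[0.0000 0.0000 0.0000 0.0000 0.0000 0.4000 8.8400 53.7600] k=[0 0 0 0 0 0 10 55]
t=3: x=[0.0000 0.0000 0.0000 0.0000 0.0000 0.8000 12.8000 51.4000] k=[0 0 0 0 0 2 12 52]
t=4: x=[0.0000 0.0000 0.0000 0.0000 0.1600 2.6400 14.4000 48.8000] k=[0 0 0 0 0 1 15 52]
t=5: x=[0.0000 0.0000 0.0000 0.0000 0.0800 2.0400 16.8400 49.0400] k=[0 0 0 0 3 3 14 49]
t=6: x=[0.0000 0.0000 0.0000 0.2400 2.7600 3.8800 15.9200 46.2000] k=[0 0 0 0 7 3 12 49]
t=7: x=[0.0000 0.0000 0.0000 0.5600 6.1200 4.0400 14.2400 46.0400] k=[0 0 0 0 2 4 12 49]
t=8: x=[0.0000 0.0000 0.0000 0.1600 2.0000 4.4800 14.3200 46.0400] k=[0 0 0 0 0 4 16 49]
t=9: x=[0.0000 0.0000 0.0000 0.0000 0.3200 4.6400 17.6800 46.3600] k=[0 0 0 0 4 9 17 48]

0.1373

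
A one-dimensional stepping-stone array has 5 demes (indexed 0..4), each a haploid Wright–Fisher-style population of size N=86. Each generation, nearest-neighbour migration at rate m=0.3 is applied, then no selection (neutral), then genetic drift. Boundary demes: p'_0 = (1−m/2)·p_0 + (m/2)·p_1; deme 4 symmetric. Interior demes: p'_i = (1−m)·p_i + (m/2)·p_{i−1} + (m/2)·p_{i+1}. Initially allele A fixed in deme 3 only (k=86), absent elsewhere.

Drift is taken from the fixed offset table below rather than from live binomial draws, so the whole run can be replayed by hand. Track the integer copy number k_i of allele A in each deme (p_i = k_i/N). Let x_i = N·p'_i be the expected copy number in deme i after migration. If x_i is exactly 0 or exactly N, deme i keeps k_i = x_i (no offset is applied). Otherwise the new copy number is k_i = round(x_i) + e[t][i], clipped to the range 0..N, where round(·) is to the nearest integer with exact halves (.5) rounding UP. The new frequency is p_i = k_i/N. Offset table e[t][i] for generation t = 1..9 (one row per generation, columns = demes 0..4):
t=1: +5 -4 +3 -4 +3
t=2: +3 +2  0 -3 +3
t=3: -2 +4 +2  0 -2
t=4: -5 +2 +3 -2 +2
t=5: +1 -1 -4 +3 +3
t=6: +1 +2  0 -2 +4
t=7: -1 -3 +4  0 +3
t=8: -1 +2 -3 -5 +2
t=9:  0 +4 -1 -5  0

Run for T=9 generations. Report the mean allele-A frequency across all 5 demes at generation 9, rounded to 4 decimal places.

0.2349

t=0: k=[0 0 0 86 0]
t=1: x=[0.0000 0.0000 12.9000 60.2000 12.9000] k=[0 0 16 56 16]
t=2: x=[0.0000 2.4000 19.6000 44.0000 22.0000] k=[0 4 20 41 25]
t=3: x=[0.6000 5.8000 20.7500 35.4500 27.4000] k=[0 10 23 35 25]
t=4: x=[1.5000 10.4500 22.8500 31.7000 26.5000] k=[0 12 26 30 29]
t=5: x=[1.8000 12.3000 24.5000 29.2500 29.1500] k=[3 11 21 32 32]
t=6: x=[4.2000 11.3000 21.1500 30.3500 32.0000] k=[5 13 21 28 36]
t=7: x=[6.2000 13.0000 20.8500 28.1500 34.8000] k=[5 10 25 28 38]
t=8: x=[5.7500 11.5000 23.2000 29.0500 36.5000] k=[5 14 20 24 39]
t=9: x=[6.3500 13.5500 19.7000 25.6500 36.7500] k=[6 18 19 21 37]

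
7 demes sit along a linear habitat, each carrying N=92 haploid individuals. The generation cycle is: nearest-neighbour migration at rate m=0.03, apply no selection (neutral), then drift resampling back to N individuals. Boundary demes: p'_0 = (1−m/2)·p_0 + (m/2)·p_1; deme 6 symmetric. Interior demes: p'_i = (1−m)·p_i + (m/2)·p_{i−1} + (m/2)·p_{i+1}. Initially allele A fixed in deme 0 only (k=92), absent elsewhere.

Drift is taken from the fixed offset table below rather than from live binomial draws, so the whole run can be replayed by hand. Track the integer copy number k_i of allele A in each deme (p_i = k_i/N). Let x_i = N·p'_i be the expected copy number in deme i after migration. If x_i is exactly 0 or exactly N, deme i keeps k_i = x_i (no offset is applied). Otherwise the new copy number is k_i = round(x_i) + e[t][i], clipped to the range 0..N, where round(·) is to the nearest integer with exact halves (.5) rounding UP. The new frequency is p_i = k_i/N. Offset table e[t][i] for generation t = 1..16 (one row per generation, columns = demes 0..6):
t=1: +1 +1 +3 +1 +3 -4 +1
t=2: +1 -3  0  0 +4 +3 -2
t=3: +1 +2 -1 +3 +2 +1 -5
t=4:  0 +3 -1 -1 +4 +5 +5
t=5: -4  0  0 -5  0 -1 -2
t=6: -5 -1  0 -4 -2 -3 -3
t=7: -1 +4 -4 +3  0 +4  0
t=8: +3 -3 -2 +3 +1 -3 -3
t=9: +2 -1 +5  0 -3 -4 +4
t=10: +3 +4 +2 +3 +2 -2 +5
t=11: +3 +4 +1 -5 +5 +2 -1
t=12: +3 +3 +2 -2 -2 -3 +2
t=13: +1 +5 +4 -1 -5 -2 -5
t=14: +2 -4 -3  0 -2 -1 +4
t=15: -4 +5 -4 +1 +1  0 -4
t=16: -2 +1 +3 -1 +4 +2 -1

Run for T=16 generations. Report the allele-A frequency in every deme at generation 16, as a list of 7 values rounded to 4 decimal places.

[0.8696, 0.3804, 0.1087, 0.0000, 0.0435, 0.0000, 0.0000]

t=0: k=[92 0 0 0 0 0 0]
t=1: x=[90.6200 1.3800 0.0000 0.0000 0.0000 0.0000 0.0000] k=[92 2 0 0 0 0 0]
t=2: x=[90.6500 3.3200 0.0300 0.0000 0.0000 0.0000 0.0000] k=[92 0 0 0 0 0 0]
t=3: x=[90.6200 1.3800 0.0000 0.0000 0.0000 0.0000 0.0000] k=[92 3 0 0 0 0 0]
t=4: x=[90.6650 4.2900 0.0450 0.0000 0.0000 0.0000 0.0000] k=[91 7 0 0 0 0 0]
t=5: x=[89.7400 8.1550 0.1050 0.0000 0.0000 0.0000 0.0000] k=[86 8 0 0 0 0 0]
t=6: x=[84.8300 9.0500 0.1200 0.0000 0.0000 0.0000 0.0000] k=[80 8 0 0 0 0 0]
t=7: x=[78.9200 8.9600 0.1200 0.0000 0.0000 0.0000 0.0000] k=[78 13 0 0 0 0 0]
t=8: x=[77.0250 13.7800 0.1950 0.0000 0.0000 0.0000 0.0000] k=[80 11 0 0 0 0 0]
t=9: x=[78.9650 11.8700 0.1650 0.0000 0.0000 0.0000 0.0000] k=[81 11 5 0 0 0 0]
t=10: x=[79.9500 11.9600 5.0150 0.0750 0.0000 0.0000 0.0000] k=[83 16 7 3 0 0 0]
t=11: x=[81.9950 16.8700 7.0750 3.0150 0.0450 0.0000 0.0000] k=[85 21 8 0 5 0 0]
t=12: x=[84.0400 21.7650 8.0750 0.1950 4.8500 0.0750 0.0000] k=[87 25 10 0 3 0 0]
t=13: x=[86.0700 25.7050 10.0750 0.1950 2.9100 0.0450 0.0000] k=[87 31 14 0 0 0 0]
t=14: x=[86.1600 31.5850 14.0450 0.2100 0.0000 0.0000 0.0000] k=[88 28 11 0 0 0 0]
t=15: x=[87.1000 28.6450 11.0900 0.1650 0.0000 0.0000 0.0000] k=[83 34 7 1 0 0 0]
t=16: x=[82.2650 34.3300 7.3150 1.0750 0.0150 0.0000 0.0000] k=[80 35 10 0 4 0 0]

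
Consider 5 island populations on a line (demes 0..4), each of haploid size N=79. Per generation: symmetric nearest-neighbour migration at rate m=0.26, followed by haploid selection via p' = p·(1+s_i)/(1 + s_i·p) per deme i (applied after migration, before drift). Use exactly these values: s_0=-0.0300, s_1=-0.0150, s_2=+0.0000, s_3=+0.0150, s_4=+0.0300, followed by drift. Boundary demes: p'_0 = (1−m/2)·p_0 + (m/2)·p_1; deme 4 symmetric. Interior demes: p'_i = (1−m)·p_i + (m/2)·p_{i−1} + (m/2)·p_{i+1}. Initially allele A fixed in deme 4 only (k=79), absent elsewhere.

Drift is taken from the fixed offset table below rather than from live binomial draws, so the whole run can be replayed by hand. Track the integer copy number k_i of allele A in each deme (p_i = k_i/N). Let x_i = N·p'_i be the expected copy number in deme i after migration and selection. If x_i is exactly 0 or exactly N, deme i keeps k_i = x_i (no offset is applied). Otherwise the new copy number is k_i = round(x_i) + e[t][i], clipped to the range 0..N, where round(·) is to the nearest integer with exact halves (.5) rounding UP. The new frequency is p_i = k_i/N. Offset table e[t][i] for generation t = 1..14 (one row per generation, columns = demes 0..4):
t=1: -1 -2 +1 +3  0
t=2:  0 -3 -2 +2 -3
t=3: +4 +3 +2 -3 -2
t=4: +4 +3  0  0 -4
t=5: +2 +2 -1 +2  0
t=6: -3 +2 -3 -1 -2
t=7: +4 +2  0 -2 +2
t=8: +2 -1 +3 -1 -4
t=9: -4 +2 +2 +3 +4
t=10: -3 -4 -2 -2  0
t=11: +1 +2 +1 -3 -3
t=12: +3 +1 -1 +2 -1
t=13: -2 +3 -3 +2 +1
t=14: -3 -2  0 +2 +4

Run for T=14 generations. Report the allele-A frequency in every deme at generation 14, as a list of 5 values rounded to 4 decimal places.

t=0: k=[0 0 0 0 79]
t=1: x=[0.0000 0.0000 0.0000 10.4038 68.9912] k=[0 0 0 13 69]
t=2: x=[0.0000 0.0000 1.6900 18.8025 62.1157] k=[0 0 0 21 59]
t=3: x=[0.0000 0.0000 2.7300 23.4548 54.5617] k=[0 0 5 20 53]
t=4: x=[0.0000 0.6403 6.3000 22.5793 49.2601] k=[0 4 6 23 45]
t=5: x=[0.5045 3.6865 7.9500 23.8974 42.7206] k=[3 6 7 26 43]
t=6: x=[3.2925 5.6601 9.3400 25.9990 41.3728] k=[0 8 6 25 39]
t=7: x=[1.0092 6.6079 8.7300 24.6015 37.7622] k=[5 9 9 23 40]
t=8: x=[5.3656 8.3663 10.8200 23.6359 38.3730] k=[7 7 14 23 34]
t=9: x=[6.8081 7.8031 14.2600 23.5051 33.1372] k=[3 10 16 27 37]
t=10: x=[3.7983 9.7402 16.6500 27.1346 36.2792] k=[1 6 15 25 36]
t=11: x=[1.6015 6.4302 15.1300 25.3858 35.1457] k=[3 8 16 22 32]
t=12: x=[3.5454 8.2773 15.7400 22.7605 31.2566] k=[7 9 15 25 30]
t=13: x=[7.0617 9.3942 15.5200 24.6015 29.8973] k=[5 12 13 27 31]
t=14: x=[5.7456 11.0753 14.6900 25.9588 31.0352] k=[3 9 15 28 35]

[0.0380, 0.1139, 0.1899, 0.3544, 0.4430]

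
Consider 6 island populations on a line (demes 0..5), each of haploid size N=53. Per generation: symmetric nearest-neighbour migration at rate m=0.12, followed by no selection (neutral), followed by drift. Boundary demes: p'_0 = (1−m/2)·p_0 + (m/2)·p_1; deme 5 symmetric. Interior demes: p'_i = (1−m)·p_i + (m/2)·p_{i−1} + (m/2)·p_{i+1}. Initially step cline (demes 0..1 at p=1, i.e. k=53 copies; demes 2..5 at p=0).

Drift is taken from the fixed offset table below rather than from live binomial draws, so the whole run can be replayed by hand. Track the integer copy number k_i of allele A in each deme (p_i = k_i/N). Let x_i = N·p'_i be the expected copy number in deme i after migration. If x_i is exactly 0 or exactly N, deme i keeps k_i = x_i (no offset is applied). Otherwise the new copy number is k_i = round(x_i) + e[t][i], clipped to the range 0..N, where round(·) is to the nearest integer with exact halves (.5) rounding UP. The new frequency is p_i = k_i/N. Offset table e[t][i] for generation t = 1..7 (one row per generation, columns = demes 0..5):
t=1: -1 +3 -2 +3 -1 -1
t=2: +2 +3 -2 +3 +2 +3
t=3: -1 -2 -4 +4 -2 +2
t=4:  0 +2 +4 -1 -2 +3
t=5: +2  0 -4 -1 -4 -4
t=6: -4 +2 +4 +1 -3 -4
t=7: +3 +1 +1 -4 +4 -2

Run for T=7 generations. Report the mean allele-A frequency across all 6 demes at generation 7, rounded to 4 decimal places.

0.3648

t=0: k=[53 53 0 0 0 0]
t=1: x=[53.0000 49.8200 3.1800 0.0000 0.0000 0.0000] k=[53 53 1 0 0 0]
t=2: x=[53.0000 49.8800 4.0600 0.0600 0.0000 0.0000] k=[53 53 2 3 0 0]
t=3: x=[53.0000 49.9400 5.1200 2.7600 0.1800 0.0000] k=[53 48 1 7 0 0]
t=4: x=[52.7000 45.4800 4.1800 6.2200 0.4200 0.0000] k=[53 47 8 5 0 0]
t=5: x=[52.6400 45.0200 10.1600 4.8800 0.3000 0.0000] k=[53 45 6 4 0 0]
t=6: x=[52.5200 43.1400 8.2200 3.8800 0.2400 0.0000] k=[49 45 12 5 0 0]
t=7: x=[48.7600 43.2600 13.5600 5.1200 0.3000 0.0000] k=[52 44 15 1 4 0]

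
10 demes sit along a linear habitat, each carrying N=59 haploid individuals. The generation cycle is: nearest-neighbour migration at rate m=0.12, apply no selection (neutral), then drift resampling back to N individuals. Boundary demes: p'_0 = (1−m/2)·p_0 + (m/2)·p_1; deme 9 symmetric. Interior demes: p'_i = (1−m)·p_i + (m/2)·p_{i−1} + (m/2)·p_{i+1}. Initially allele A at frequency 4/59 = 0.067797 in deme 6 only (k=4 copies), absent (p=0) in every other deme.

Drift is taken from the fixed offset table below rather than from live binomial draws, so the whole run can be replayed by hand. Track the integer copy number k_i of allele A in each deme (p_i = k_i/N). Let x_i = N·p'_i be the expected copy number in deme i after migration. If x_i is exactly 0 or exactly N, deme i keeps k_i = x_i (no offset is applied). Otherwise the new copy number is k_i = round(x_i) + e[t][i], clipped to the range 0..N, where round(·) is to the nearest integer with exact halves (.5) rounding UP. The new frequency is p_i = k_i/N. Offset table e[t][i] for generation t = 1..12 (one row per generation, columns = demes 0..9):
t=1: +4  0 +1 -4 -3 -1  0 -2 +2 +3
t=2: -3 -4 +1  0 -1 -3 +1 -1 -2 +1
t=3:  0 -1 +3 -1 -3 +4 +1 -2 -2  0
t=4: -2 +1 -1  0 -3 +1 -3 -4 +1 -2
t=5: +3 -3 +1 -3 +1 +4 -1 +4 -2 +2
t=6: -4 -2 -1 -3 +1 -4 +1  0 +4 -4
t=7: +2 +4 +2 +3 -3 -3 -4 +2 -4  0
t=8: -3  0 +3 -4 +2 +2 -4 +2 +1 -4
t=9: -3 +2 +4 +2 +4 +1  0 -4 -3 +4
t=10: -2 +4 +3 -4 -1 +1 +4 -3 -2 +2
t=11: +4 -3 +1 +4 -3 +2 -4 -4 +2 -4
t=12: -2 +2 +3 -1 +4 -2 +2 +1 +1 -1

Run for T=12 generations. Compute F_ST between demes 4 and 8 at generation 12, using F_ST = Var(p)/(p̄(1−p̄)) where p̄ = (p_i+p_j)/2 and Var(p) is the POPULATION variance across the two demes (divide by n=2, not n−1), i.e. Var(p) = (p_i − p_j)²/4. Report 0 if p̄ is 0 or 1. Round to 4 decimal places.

t=0: k=[0 0 0 0 0 0 4 0 0 0]
t=1: x=[0.0000 0.0000 0.0000 0.0000 0.0000 0.2400 3.5200 0.2400 0.0000 0.0000] k=[0 0 0 0 0 0 4 0 0 0]
t=2: x=[0.0000 0.0000 0.0000 0.0000 0.0000 0.2400 3.5200 0.2400 0.0000 0.0000] k=[0 0 0 0 0 0 5 0 0 0]
t=3: x=[0.0000 0.0000 0.0000 0.0000 0.0000 0.3000 4.4000 0.3000 0.0000 0.0000] k=[0 0 0 0 0 4 5 0 0 0]
t=4: x=[0.0000 0.0000 0.0000 0.0000 0.2400 3.8200 4.6400 0.3000 0.0000 0.0000] k=[0 0 0 0 0 5 2 0 0 0]
t=5: x=[0.0000 0.0000 0.0000 0.0000 0.3000 4.5200 2.0600 0.1200 0.0000 0.0000] k=[0 0 0 0 1 9 1 4 0 0]
t=6: x=[0.0000 0.0000 0.0000 0.0600 1.4200 8.0400 1.6600 3.5800 0.2400 0.0000] k=[0 0 0 0 2 4 3 4 4 0]
t=7: x=[0.0000 0.0000 0.0000 0.1200 2.0000 3.8200 3.1200 3.9400 3.7600 0.2400] k=[0 0 0 3 0 1 0 6 0 0]
t=8: x=[0.0000 0.0000 0.1800 2.6400 0.2400 0.8800 0.4200 5.2800 0.3600 0.0000] k=[0 0 3 0 2 3 0 7 1 0]
t=9: x=[0.0000 0.1800 2.6400 0.3000 1.9400 2.7600 0.6000 6.2200 1.3000 0.0600] k=[0 2 7 2 6 4 1 2 0 4]
t=10: x=[0.1200 2.1800 6.4000 2.5400 5.6400 3.9400 1.2400 1.8200 0.3600 3.7600] k=[0 6 9 0 5 5 5 0 0 6]
t=11: x=[0.3600 5.8200 8.2800 0.8400 4.7000 5.0000 4.7000 0.3000 0.3600 5.6400] k=[4 3 9 5 2 7 1 0 2 2]
t=12: x=[3.9400 3.4200 8.4000 5.0600 2.4800 6.3400 1.3000 0.1800 1.8800 2.0000] k=[2 5 11 4 6 4 3 1 3 1]

0.0092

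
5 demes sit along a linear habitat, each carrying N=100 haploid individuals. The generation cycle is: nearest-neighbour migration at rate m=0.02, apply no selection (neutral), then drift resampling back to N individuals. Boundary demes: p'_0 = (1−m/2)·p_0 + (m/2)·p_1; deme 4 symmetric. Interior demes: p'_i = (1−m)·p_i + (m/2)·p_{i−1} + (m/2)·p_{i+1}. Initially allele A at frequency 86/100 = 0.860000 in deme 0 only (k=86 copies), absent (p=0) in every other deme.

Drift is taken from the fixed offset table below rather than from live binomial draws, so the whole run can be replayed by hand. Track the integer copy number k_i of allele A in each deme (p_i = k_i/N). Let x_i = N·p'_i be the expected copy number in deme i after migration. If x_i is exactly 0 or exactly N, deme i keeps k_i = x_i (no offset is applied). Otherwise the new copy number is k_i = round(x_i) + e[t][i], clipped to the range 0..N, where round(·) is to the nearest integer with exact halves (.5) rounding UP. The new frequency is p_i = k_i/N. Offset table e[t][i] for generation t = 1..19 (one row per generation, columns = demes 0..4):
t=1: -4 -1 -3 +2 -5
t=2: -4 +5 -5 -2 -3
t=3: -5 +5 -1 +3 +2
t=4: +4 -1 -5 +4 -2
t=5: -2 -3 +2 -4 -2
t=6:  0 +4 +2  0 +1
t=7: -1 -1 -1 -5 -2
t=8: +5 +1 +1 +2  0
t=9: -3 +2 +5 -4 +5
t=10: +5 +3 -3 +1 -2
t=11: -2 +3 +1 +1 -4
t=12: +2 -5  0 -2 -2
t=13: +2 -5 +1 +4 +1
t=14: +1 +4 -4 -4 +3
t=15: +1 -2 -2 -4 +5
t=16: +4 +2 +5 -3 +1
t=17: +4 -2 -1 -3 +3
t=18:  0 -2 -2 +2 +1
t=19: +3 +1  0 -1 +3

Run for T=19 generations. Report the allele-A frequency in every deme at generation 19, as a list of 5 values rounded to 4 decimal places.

t=0: k=[86 0 0 0 0]
t=1: x=[85.1400 0.8600 0.0000 0.0000 0.0000] k=[81 0 0 0 0]
t=2: x=[80.1900 0.8100 0.0000 0.0000 0.0000] k=[76 6 0 0 0]
t=3: x=[75.3000 6.6400 0.0600 0.0000 0.0000] k=[70 12 0 0 0]
t=4: x=[69.4200 12.4600 0.1200 0.0000 0.0000] k=[73 11 0 0 0]
t=5: x=[72.3800 11.5100 0.1100 0.0000 0.0000] k=[70 9 2 0 0]
t=6: x=[69.3900 9.5400 2.0500 0.0200 0.0000] k=[69 14 4 0 0]
t=7: x=[68.4500 14.4500 4.0600 0.0400 0.0000] k=[67 13 3 0 0]
t=8: x=[66.4600 13.4400 3.0700 0.0300 0.0000] k=[71 14 4 2 0]
t=9: x=[70.4300 14.4700 4.0800 2.0000 0.0200] k=[67 16 9 0 5]
t=10: x=[66.4900 16.4400 8.9800 0.1400 4.9500] k=[71 19 6 1 3]
t=11: x=[70.4800 19.3900 6.0800 1.0700 2.9800] k=[68 22 7 2 0]
t=12: x=[67.5400 22.3100 7.1000 2.0300 0.0200] k=[70 17 7 0 0]
t=13: x=[69.4700 17.4300 7.0300 0.0700 0.0000] k=[71 12 8 4 0]
t=14: x=[70.4100 12.5500 8.0000 4.0000 0.0400] k=[71 17 4 0 3]
t=15: x=[70.4600 17.4100 4.0900 0.0700 2.9700] k=[71 15 2 0 8]
t=16: x=[70.4400 15.4300 2.1100 0.1000 7.9200] k=[74 17 7 0 9]
t=17: x=[73.4300 17.4700 7.0300 0.1600 8.9100] k=[77 15 6 0 12]
t=18: x=[76.3800 15.5300 6.0300 0.1800 11.8800] k=[76 14 4 2 13]
t=19: x=[75.3800 14.5200 4.0800 2.1300 12.8900] k=[78 16 4 1 16]

[0.7800, 0.1600, 0.0400, 0.0100, 0.1600]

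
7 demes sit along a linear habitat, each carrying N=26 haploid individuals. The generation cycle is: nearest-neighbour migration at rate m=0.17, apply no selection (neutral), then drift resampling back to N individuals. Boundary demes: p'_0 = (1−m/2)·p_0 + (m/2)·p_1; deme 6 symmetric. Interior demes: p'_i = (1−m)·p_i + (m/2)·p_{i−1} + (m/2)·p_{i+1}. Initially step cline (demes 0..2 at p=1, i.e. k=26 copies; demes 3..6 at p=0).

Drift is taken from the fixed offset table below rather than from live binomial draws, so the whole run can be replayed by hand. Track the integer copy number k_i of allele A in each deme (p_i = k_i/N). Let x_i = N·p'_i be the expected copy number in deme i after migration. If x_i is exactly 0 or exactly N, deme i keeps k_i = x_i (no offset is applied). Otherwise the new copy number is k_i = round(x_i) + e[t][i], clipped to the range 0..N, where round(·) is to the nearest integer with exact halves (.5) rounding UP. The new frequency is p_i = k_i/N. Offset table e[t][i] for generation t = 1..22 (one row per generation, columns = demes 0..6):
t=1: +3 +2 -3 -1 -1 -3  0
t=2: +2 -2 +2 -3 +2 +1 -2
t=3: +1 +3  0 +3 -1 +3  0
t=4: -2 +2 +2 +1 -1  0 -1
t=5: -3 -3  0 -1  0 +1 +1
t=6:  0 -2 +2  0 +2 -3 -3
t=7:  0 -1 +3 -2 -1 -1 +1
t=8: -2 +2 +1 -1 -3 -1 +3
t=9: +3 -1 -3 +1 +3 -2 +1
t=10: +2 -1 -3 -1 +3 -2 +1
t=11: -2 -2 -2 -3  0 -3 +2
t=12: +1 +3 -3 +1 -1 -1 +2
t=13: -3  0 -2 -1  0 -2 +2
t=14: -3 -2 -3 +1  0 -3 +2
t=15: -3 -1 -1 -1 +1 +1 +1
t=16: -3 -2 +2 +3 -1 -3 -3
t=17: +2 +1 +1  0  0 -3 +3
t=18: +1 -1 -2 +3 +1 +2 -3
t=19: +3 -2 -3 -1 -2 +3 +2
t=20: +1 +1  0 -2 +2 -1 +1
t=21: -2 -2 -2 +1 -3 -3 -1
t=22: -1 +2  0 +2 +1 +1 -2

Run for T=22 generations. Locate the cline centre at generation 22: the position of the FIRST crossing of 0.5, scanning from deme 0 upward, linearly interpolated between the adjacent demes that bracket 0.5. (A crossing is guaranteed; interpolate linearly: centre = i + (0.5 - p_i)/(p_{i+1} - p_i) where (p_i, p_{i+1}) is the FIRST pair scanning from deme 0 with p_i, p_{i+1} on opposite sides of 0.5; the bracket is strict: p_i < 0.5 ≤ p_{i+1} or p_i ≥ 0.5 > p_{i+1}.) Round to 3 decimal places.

t=0: k=[26 26 26 0 0 0 0]
t=1: x=[26.0000 26.0000 23.7900 2.2100 0.0000 0.0000 0.0000] k=[26 26 21 1 0 0 0]
t=2: x=[26.0000 25.5750 19.7250 2.6150 0.0850 0.0000 0.0000] k=[26 24 22 0 2 0 0]
t=3: x=[25.8300 24.0000 20.3000 2.0400 1.6600 0.1700 0.0000] k=[26 26 20 5 1 3 0]
t=4: x=[26.0000 25.4900 19.2350 5.9350 1.5100 2.5750 0.2550] k=[26 26 21 7 1 3 0]
t=5: x=[26.0000 25.5750 20.2350 7.6800 1.6800 2.5750 0.2550] k=[26 23 20 7 2 4 1]
t=6: x=[25.7450 23.0000 19.1500 7.6800 2.5950 3.5750 1.2550] k=[26 21 21 8 5 1 0]
t=7: x=[25.5750 21.4250 19.8950 8.8500 4.9150 1.2550 0.0850] k=[26 20 23 7 4 0 1]
t=8: x=[25.4900 20.7650 21.3850 8.1050 3.9150 0.4250 0.9150] k=[23 23 22 7 1 0 4]
t=9: x=[23.0000 22.9150 20.8100 7.7650 1.4250 0.4250 3.6600] k=[26 22 18 9 4 0 5]
t=10: x=[25.6600 22.0000 17.5750 9.3400 4.0850 0.7650 4.5750] k=[26 21 15 8 7 0 6]
t=11: x=[25.5750 20.9150 14.9150 8.5100 6.4900 1.1050 5.4900] k=[24 19 13 6 6 0 7]
t=12: x=[23.5750 18.9150 12.9150 6.5950 5.4900 1.1050 6.4050] k=[25 22 10 8 4 0 8]
t=13: x=[24.7450 21.2350 10.8500 7.8300 4.0000 1.0200 7.3200] k=[22 21 9 7 4 0 9]
t=14: x=[21.9150 20.0650 9.8500 6.9150 3.9150 1.1050 8.2350] k=[19 18 7 8 4 0 10]
t=15: x=[18.9150 17.1500 8.0200 7.5750 4.0000 1.1900 9.1500] k=[16 16 7 7 5 2 10]
t=16: x=[16.0000 15.2350 7.7650 6.8300 4.9150 2.9350 9.3200] k=[13 13 10 10 4 0 6]
t=17: x=[13.0000 12.7450 10.2550 9.4900 4.1700 0.8500 5.4900] k=[15 14 11 9 4 0 8]
t=18: x=[14.9150 13.8300 11.0850 8.7450 4.0850 1.0200 7.3200] k=[16 13 9 12 5 3 4]
t=19: x=[15.7450 12.9150 9.5950 11.1500 5.4250 3.2550 3.9150] k=[19 11 7 10 3 6 6]
t=20: x=[18.3200 11.3400 7.5950 9.1500 3.8500 5.7450 6.0000] k=[19 12 8 7 6 5 7]
t=21: x=[18.4050 12.2550 8.2550 7.0000 6.0000 5.2550 6.8300] k=[16 10 6 8 3 2 6]
t=22: x=[15.4900 10.1700 6.5100 7.4050 3.3400 2.4250 5.6600] k=[14 12 7 9 4 3 4]

0.500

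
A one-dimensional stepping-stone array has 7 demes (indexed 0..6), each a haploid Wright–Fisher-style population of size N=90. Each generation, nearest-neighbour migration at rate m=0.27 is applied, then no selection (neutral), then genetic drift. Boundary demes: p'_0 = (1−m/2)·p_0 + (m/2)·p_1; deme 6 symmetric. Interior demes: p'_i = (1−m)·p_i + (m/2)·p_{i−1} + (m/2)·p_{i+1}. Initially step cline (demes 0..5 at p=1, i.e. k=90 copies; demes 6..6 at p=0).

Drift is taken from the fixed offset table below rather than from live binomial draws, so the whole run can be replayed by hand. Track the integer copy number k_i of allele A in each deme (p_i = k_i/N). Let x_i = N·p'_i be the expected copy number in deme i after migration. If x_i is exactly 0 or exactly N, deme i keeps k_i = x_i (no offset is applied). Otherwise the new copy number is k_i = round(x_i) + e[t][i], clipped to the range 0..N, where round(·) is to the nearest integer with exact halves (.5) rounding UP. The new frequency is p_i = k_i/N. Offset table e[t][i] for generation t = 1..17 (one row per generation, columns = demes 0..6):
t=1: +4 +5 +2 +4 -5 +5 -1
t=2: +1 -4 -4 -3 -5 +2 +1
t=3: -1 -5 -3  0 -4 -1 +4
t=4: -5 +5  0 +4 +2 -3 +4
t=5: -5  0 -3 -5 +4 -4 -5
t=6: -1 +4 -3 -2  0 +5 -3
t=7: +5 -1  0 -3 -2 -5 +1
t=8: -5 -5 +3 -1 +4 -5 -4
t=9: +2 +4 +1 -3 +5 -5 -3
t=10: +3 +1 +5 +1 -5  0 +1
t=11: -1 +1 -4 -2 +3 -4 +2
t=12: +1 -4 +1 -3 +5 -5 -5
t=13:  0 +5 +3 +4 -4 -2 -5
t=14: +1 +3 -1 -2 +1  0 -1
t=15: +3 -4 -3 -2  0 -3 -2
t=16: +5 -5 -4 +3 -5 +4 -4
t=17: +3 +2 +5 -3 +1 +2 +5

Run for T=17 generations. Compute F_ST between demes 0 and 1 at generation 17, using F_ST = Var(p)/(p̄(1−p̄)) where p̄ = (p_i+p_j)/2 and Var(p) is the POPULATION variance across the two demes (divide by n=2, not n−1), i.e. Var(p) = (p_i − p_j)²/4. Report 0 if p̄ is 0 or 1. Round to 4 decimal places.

t=0: k=[90 90 90 90 90 90 0]
t=1: x=[90.0000 90.0000 90.0000 90.0000 90.0000 77.8500 12.1500] k=[90 90 90 90 90 83 11]
t=2: x=[90.0000 90.0000 90.0000 90.0000 89.0550 74.2250 20.7200] k=[90 90 90 90 84 76 22]
t=3: x=[90.0000 90.0000 90.0000 89.1900 83.7300 69.7900 29.2900] k=[90 90 90 89 80 69 33]
t=4: x=[90.0000 90.0000 89.8650 87.9200 79.7300 65.6250 37.8600] k=[90 90 90 90 82 63 42]
t=5: x=[90.0000 90.0000 90.0000 88.9200 80.5150 62.7300 44.8350] k=[90 90 90 84 85 59 40]
t=6: x=[90.0000 90.0000 89.1900 84.9450 81.3550 59.9450 42.5650] k=[90 90 86 83 81 65 40]
t=7: x=[90.0000 89.4600 86.1350 83.1350 79.1100 63.7850 43.3750] k=[90 88 86 80 77 59 44]
t=8: x=[89.7300 88.0000 85.4600 80.4050 74.9750 59.4050 46.0250] k=[85 83 88 79 79 54 42]
t=9: x=[84.7300 83.9450 86.1100 80.2150 75.6250 55.7550 43.6200] k=[87 88 87 77 81 51 41]
t=10: x=[87.1350 87.7300 85.7850 78.8900 76.4100 53.7000 42.3500] k=[90 89 90 80 71 54 43]
t=11: x=[89.8650 89.2700 88.5150 80.1350 69.9200 54.8100 44.4850] k=[89 90 85 78 73 51 46]
t=12: x=[89.1350 89.1900 84.7300 78.2700 70.7050 53.2950 46.6750] k=[90 85 86 75 76 48 42]
t=13: x=[89.3250 85.8100 84.3800 76.6200 72.0850 50.9700 42.8100] k=[89 90 87 81 68 49 38]
t=14: x=[89.1350 89.4600 86.5950 80.0550 67.1900 50.0800 39.4850] k=[90 90 86 78 68 50 38]
t=15: x=[90.0000 89.4600 85.4600 77.7300 66.9200 50.8100 39.6200] k=[90 85 82 76 67 48 38]
t=16: x=[89.3250 85.2700 81.5950 75.5950 65.6500 49.2150 39.3500] k=[90 80 78 79 61 53 35]
t=17: x=[88.6500 81.0800 78.4050 76.4350 62.3500 51.6500 37.4300] k=[90 83 83 73 63 54 42]

0.0405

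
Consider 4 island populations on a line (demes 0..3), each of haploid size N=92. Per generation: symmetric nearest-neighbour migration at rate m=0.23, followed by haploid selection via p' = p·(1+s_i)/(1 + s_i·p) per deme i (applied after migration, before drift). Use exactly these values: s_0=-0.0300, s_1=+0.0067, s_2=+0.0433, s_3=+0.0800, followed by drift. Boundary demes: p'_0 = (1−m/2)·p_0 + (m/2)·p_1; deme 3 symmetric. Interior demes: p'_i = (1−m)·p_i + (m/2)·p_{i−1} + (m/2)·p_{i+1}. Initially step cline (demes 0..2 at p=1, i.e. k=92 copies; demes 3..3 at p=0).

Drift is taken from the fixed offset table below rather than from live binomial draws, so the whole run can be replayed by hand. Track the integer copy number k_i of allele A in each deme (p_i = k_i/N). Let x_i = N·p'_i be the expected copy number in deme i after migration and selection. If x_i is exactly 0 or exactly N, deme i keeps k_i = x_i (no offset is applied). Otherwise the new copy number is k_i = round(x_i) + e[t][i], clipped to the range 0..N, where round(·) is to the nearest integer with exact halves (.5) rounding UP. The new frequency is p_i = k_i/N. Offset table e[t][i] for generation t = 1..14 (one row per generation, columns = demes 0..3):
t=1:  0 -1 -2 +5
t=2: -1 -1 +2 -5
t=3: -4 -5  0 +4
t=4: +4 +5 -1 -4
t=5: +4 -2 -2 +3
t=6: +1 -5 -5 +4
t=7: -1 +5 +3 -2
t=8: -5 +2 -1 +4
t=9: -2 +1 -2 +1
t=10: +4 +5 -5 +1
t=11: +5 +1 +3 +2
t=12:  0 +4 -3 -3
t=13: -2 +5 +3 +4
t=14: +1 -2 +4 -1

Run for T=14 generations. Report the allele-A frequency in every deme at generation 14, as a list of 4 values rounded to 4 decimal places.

t=0: k=[92 92 92 0]
t=1: x=[92.0000 92.0000 81.8105 11.3222] k=[92 92 80 16]
t=2: x=[92.0000 90.6290 74.6253 24.7265] k=[92 90 77 20]
t=3: x=[91.7629 88.7560 72.5970 28.0321] k=[88 84 73 32]
t=4: x=[87.4089 83.2480 70.2616 38.4254] k=[91 88 69 34]
t=5: x=[90.6140 86.1964 67.9211 39.7526] k=[92 84 66 43]
t=6: x=[91.0518 82.9049 66.2189 47.4147] k=[92 78 61 51]
t=7: x=[90.3411 77.7357 62.6585 53.8787] k=[89 83 66 52]
t=8: x=[88.2006 81.7957 67.1218 55.3199] k=[83 84 66 59]
t=9: x=[82.8675 81.8753 68.0240 61.3965] k=[81 83 66 62]
t=10: x=[80.9370 80.8804 68.2495 63.9818] k=[85 86 63 65]
t=11: x=[84.9185 83.2928 66.6606 66.2219] k=[90 84 70 68]
t=12: x=[89.2293 83.1336 72.0502 69.5613] k=[89 87 69 67]
t=13: x=[88.6737 85.2022 71.5227 68.5981] k=[87 90 75 73]
t=14: x=[87.2085 87.9559 77.0338 74.3537] k=[88 86 81 73]

[0.9565, 0.9348, 0.8804, 0.7935]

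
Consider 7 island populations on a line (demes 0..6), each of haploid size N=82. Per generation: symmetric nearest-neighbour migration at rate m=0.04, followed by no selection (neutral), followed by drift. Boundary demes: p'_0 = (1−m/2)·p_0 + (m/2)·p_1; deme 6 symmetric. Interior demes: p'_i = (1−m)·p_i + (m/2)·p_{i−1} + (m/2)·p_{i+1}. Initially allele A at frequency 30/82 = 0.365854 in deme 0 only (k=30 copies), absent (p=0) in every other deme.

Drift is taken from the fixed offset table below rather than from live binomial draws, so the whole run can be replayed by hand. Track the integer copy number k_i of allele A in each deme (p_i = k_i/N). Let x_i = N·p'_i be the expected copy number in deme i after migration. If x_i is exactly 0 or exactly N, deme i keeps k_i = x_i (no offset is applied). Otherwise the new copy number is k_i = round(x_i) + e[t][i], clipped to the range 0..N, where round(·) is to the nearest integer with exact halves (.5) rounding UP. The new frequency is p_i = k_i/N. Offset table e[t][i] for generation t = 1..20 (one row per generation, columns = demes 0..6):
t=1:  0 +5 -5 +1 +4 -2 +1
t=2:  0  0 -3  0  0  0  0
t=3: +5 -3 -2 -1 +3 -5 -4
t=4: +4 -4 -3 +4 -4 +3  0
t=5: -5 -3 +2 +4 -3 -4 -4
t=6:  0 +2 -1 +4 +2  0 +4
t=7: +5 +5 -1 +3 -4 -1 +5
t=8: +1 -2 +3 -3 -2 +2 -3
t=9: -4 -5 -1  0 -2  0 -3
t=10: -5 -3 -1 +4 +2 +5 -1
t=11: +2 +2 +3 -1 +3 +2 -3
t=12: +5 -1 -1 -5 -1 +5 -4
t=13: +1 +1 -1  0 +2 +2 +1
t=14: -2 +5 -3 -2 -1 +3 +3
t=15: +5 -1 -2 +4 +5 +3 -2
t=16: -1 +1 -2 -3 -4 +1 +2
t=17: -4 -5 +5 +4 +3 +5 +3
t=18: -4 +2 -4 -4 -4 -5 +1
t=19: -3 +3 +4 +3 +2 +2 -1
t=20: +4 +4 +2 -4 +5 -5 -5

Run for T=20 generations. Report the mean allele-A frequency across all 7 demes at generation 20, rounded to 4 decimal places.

0.1167

t=0: k=[30 0 0 0 0 0 0]
t=1: x=[29.4000 0.6000 0.0000 0.0000 0.0000 0.0000 0.0000] k=[29 6 0 0 0 0 0]
t=2: x=[28.5400 6.3400 0.1200 0.0000 0.0000 0.0000 0.0000] k=[29 6 0 0 0 0 0]
t=3: x=[28.5400 6.3400 0.1200 0.0000 0.0000 0.0000 0.0000] k=[34 3 0 0 0 0 0]
t=4: x=[33.3800 3.5600 0.0600 0.0000 0.0000 0.0000 0.0000] k=[37 0 0 0 0 0 0]
t=5: x=[36.2600 0.7400 0.0000 0.0000 0.0000 0.0000 0.0000] k=[31 0 0 0 0 0 0]
t=6: x=[30.3800 0.6200 0.0000 0.0000 0.0000 0.0000 0.0000] k=[30 3 0 0 0 0 0]
t=7: x=[29.4600 3.4800 0.0600 0.0000 0.0000 0.0000 0.0000] k=[34 8 0 0 0 0 0]
t=8: x=[33.4800 8.3600 0.1600 0.0000 0.0000 0.0000 0.0000] k=[34 6 3 0 0 0 0]
t=9: x=[33.4400 6.5000 3.0000 0.0600 0.0000 0.0000 0.0000] k=[29 2 2 0 0 0 0]
t=10: x=[28.4600 2.5400 1.9600 0.0400 0.0000 0.0000 0.0000] k=[23 0 1 4 0 0 0]
t=11: x=[22.5400 0.4800 1.0400 3.8600 0.0800 0.0000 0.0000] k=[25 2 4 3 3 0 0]
t=12: x=[24.5400 2.5000 3.9400 3.0200 2.9400 0.0600 0.0000] k=[30 2 3 0 2 5 0]
t=13: x=[29.4400 2.5800 2.9200 0.1000 2.0200 4.8400 0.1000] k=[30 4 2 0 4 7 1]
t=14: x=[29.4800 4.4800 2.0000 0.1200 3.9800 6.8200 1.1200] k=[27 9 0 0 3 10 4]
t=15: x=[26.6400 9.1800 0.1800 0.0600 3.0800 9.7400 4.1200] k=[32 8 0 4 8 13 2]
t=16: x=[31.5200 8.3200 0.2400 4.0000 8.0200 12.6800 2.2200] k=[31 9 0 1 4 14 4]
t=17: x=[30.5600 9.2600 0.2000 1.0400 4.1400 13.6000 4.2000] k=[27 4 5 5 7 19 7]
t=18: x=[26.5400 4.4800 4.9800 5.0400 7.2000 18.5200 7.2400] k=[23 6 1 1 3 14 8]
t=19: x=[22.6600 6.2400 1.1000 1.0400 3.1800 13.6600 8.1200] k=[20 9 5 4 5 16 7]
t=20: x=[19.7800 9.1400 5.0600 4.0400 5.2000 15.6000 7.1800] k=[24 13 7 0 10 11 2]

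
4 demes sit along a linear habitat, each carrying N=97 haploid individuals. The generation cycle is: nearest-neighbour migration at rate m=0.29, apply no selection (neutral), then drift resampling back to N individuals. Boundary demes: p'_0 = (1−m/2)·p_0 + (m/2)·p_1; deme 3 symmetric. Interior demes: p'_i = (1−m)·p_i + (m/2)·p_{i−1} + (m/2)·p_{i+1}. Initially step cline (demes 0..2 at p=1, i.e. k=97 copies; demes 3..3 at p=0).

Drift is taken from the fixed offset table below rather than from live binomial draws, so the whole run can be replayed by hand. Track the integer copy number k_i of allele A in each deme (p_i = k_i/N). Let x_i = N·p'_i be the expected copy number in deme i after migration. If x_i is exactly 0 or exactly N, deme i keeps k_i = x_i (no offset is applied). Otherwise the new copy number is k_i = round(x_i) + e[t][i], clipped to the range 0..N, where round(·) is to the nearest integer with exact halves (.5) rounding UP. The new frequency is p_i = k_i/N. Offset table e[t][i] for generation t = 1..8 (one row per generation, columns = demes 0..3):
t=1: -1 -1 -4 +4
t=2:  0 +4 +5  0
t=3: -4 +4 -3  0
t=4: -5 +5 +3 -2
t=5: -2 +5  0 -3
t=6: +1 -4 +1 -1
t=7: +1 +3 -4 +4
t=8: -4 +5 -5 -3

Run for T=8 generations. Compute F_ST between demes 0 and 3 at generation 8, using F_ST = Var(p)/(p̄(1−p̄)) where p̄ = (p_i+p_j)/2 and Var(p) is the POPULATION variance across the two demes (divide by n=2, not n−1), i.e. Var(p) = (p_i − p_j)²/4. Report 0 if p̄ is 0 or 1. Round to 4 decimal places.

0.2389

t=0: k=[97 97 97 0]
t=1: x=[97.0000 97.0000 82.9350 14.0650] k=[97 97 79 18]
t=2: x=[97.0000 94.3900 72.7650 26.8450] k=[97 97 78 27]
t=3: x=[97.0000 94.2450 73.3600 34.3950] k=[97 97 70 34]
t=4: x=[97.0000 93.0850 68.6950 39.2200] k=[97 97 72 37]
t=5: x=[97.0000 93.3750 70.5500 42.0750] k=[97 97 71 39]
t=6: x=[97.0000 93.2300 70.1300 43.6400] k=[97 89 71 43]
t=7: x=[95.8400 87.5500 69.5500 47.0600] k=[97 91 66 51]
t=8: x=[96.1300 88.2450 67.4500 53.1750] k=[92 93 62 50]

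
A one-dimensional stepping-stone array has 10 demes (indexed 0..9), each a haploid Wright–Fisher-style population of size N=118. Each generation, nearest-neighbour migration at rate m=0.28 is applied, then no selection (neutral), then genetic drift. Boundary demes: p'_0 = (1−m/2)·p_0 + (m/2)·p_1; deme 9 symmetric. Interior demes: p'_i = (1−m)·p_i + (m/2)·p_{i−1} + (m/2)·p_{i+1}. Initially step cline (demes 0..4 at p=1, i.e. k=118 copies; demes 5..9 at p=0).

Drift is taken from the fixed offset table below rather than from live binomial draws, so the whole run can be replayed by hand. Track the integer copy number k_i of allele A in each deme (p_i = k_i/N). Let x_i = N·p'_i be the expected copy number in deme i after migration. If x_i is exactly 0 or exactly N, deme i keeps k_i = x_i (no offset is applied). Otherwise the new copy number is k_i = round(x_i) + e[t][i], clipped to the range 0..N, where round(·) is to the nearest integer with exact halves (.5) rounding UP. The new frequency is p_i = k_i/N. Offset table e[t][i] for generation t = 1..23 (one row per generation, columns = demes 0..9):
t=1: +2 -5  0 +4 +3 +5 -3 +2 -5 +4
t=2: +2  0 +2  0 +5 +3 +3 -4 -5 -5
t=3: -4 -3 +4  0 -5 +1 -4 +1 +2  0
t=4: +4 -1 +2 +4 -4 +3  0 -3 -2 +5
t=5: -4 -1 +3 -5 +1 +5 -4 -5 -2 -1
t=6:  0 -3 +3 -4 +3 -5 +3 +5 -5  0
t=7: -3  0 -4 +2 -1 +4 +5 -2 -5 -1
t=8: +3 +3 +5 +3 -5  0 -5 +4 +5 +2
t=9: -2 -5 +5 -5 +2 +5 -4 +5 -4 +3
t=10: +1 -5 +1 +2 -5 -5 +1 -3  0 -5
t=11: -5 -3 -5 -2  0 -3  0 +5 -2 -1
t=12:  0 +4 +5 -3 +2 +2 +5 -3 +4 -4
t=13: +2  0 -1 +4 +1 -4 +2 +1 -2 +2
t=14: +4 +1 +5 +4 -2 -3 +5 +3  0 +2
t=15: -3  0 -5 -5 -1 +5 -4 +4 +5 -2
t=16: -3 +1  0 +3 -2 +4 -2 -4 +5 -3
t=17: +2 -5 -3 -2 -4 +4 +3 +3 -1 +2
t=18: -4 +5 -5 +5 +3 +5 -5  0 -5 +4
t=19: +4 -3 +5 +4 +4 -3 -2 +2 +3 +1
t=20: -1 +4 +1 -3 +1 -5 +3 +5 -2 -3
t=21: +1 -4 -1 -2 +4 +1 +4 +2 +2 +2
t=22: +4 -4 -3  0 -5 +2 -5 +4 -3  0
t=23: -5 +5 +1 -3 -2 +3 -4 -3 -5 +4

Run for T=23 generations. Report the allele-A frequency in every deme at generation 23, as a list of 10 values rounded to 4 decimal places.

[0.8983, 0.8898, 0.8051, 0.7034, 0.5847, 0.5000, 0.3051, 0.2627, 0.1186, 0.1525]

t=0: k=[118 118 118 118 118 0 0 0 0 0]
t=1: x=[118.0000 118.0000 118.0000 118.0000 101.4800 16.5200 0.0000 0.0000 0.0000 0.0000] k=[118 118 118 118 104 22 0 0 0 0]
t=2: x=[118.0000 118.0000 118.0000 116.0400 94.4800 30.4000 3.0800 0.0000 0.0000 0.0000] k=[118 118 118 116 99 33 6 0 0 0]
t=3: x=[118.0000 118.0000 117.7200 113.9000 92.1400 38.4600 8.9400 0.8400 0.0000 0.0000] k=[118 118 118 114 87 39 5 2 0 0]
t=4: x=[118.0000 118.0000 117.4400 110.7800 84.0600 40.9600 9.3400 2.1400 0.2800 0.0000] k=[118 118 118 115 80 44 9 0 0 0]
t=5: x=[118.0000 118.0000 117.5800 110.5200 79.8600 44.1400 12.6400 1.2600 0.0000 0.0000] k=[118 118 118 106 81 49 9 0 0 0]
t=6: x=[118.0000 118.0000 116.3200 104.1800 80.0200 47.8800 13.3400 1.2600 0.0000 0.0000] k=[118 118 118 100 83 43 16 6 0 0]
t=7: x=[118.0000 118.0000 115.4800 100.1400 79.7800 44.8200 18.3800 6.5600 0.8400 0.0000] k=[118 118 111 102 79 49 23 5 0 0]
t=8: x=[118.0000 117.0200 110.7200 100.0400 78.0200 49.5600 24.1200 6.8200 0.7000 0.0000] k=[118 118 116 103 73 50 19 11 6 0]
t=9: x=[118.0000 117.7200 114.4600 100.6200 73.9800 48.8800 22.2200 11.4200 5.8600 0.8400] k=[118 113 118 96 76 54 18 16 2 4]
t=10: x=[117.3000 114.4000 114.2200 96.2800 75.7200 52.0400 22.7600 14.3200 4.2400 3.7200] k=[118 109 115 98 71 47 24 11 4 0]
t=11: x=[116.7400 111.1000 111.7800 96.6000 71.4200 47.1400 25.4000 11.8400 4.4200 0.5600] k=[112 108 107 95 71 44 25 17 2 0]
t=12: x=[111.4400 108.4200 105.4600 93.3200 70.5800 45.1200 26.5400 16.0200 3.8200 0.2800] k=[111 112 110 90 73 47 32 13 8 0]
t=13: x=[111.1400 111.5800 107.4800 90.4200 71.7400 48.5400 31.4400 14.9600 7.5800 1.1200] k=[113 112 106 94 73 45 33 16 6 3]
t=14: x=[112.8600 111.3000 105.1600 92.7400 72.0200 47.2400 32.3000 16.9800 6.9800 3.4200] k=[117 112 110 97 70 44 37 20 7 5]
t=15: x=[116.3000 112.4200 108.4600 95.0400 70.1400 46.6600 35.6000 20.5600 8.5400 5.2800] k=[113 112 103 90 69 52 32 25 14 3]
t=16: x=[112.8600 110.8800 102.4400 88.8800 69.5600 51.5800 33.8200 24.4400 14.0000 4.5400] k=[110 112 102 92 68 56 32 20 19 2]
t=17: x=[110.2800 110.3200 102.0000 90.0400 69.6800 54.3200 33.6800 21.5400 16.7600 4.3800] k=[112 105 99 88 66 58 37 25 16 6]
t=18: x=[111.0200 105.1400 98.3000 86.4600 67.9600 56.1800 38.2600 25.4200 15.8600 7.4000] k=[107 110 93 91 71 61 33 25 11 11]
t=19: x=[107.4200 107.2000 95.1000 88.4800 72.4000 58.4800 35.8000 24.1600 12.9600 11.0000] k=[111 104 100 92 76 55 34 26 16 12]
t=20: x=[110.0200 104.4200 99.4400 90.8800 75.3000 55.0000 35.8200 25.7200 16.8400 12.5600] k=[109 108 100 88 76 50 39 31 15 10]
t=21: x=[108.8600 107.0200 99.4400 88.0000 74.0400 52.1000 39.4200 29.8800 16.5400 10.7000] k=[110 103 98 86 78 53 43 32 19 13]
t=22: x=[109.0200 103.2800 97.0200 86.5600 75.6200 55.1000 42.8600 31.7200 19.9800 13.8400] k=[113 99 94 87 71 57 38 36 17 14]
t=23: x=[111.0400 100.2600 93.7200 85.7400 71.2800 56.3000 40.3800 33.6200 19.2400 14.4200] k=[106 105 95 83 69 59 36 31 14 18]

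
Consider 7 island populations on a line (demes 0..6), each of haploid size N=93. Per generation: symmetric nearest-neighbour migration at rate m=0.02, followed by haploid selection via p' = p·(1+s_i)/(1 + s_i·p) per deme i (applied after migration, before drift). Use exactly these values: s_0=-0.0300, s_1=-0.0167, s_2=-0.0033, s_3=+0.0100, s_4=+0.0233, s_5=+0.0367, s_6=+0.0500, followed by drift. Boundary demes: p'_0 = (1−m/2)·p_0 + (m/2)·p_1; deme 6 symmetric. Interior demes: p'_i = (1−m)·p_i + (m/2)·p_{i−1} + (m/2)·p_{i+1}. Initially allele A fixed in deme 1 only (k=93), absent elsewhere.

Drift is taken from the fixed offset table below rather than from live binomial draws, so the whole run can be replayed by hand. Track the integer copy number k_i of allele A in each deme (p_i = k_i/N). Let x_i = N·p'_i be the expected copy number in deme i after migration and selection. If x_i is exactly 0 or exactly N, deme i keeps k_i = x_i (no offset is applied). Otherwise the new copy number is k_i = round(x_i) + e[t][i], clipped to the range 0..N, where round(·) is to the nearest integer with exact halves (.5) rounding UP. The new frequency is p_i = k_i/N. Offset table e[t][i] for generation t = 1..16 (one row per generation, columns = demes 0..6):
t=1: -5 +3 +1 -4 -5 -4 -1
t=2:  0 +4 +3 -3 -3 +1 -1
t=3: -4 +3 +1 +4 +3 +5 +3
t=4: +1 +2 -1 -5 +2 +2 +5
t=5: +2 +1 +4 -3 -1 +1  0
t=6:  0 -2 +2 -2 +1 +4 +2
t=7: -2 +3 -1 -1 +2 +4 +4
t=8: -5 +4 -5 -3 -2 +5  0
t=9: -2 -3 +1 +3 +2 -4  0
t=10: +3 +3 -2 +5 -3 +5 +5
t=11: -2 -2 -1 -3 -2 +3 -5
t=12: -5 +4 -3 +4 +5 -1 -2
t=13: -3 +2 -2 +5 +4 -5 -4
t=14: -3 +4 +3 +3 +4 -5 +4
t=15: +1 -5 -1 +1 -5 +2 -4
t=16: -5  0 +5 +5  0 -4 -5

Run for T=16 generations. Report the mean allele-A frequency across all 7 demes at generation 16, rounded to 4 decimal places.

t=0: k=[0 93 0 0 0 0 0]
t=1: x=[0.9024 91.1091 0.9270 0.0000 0.0000 0.0000 0.0000] k=[0 93 2 0 0 0 0]
t=2: x=[0.9024 91.1294 2.8808 0.0202 0.0000 0.0000 0.0000] k=[1 93 6 0 0 0 0]
t=3: x=[1.8636 91.1802 6.7892 0.0606 0.0000 0.0000 0.0000] k=[0 93 8 4 0 0 0]
t=4: x=[0.9024 91.1904 8.7837 4.0383 0.0409 0.0000 0.0000] k=[2 93 8 0 2 0 0]
t=5: x=[2.8254 91.2107 8.7438 0.1010 2.0047 0.0207 0.0000] k=[5 92 13 0 1 1 0]
t=6: x=[5.7047 90.2961 13.6215 0.1414 1.0128 1.0259 0.0105] k=[6 88 16 0 2 5 2]
t=7: x=[6.6300 86.3569 16.5151 0.1818 2.0558 5.1113 2.1292] k=[5 89 16 0 4 9 6]
t=8: x=[5.6755 87.3412 16.5250 0.2020 4.0993 9.2149 6.3110] k=[1 91 12 0 2 14 6]
t=9: x=[1.8441 89.2499 12.6339 0.1414 2.1478 14.2290 6.3632] k=[0 86 14 3 4 10 6]
t=10: x=[0.8344 84.2879 14.5693 3.1501 4.1402 10.2234 6.3215] k=[4 87 13 8 1 15 11]
t=11: x=[4.6924 85.3121 13.6515 8.0529 1.2378 15.2746 11.5236] k=[3 83 13 5 0 18 7]
t=12: x=[3.6905 81.3292 13.5816 5.0776 0.2353 18.2325 7.4371] k=[0 85 11 9 5 17 5]
t=13: x=[0.8247 83.2642 11.6862 9.0611 5.2734 17.2609 5.3612] k=[0 85 10 14 9 12 1]
t=14: x=[0.8247 83.2540 10.7585 14.0281 9.2705 12.2380 1.1648] k=[0 87 14 17 13 7 5]
t=15: x=[0.8441 85.2816 14.7190 17.0682 13.2394 7.2781 5.2568] k=[2 80 14 18 8 9 1]
t=16: x=[2.6990 78.3534 14.6591 18.0040 8.2821 9.2046 1.1333] k=[0 78 20 23 8 5 0]

0.2058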